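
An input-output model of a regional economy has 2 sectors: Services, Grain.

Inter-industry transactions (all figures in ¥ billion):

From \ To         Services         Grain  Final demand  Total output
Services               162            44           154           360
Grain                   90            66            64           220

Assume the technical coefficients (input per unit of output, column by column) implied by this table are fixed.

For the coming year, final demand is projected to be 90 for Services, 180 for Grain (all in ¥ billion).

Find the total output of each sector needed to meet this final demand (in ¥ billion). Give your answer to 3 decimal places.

Technical coefficients a_ij = z_ij / X_j:
  a_11 = 162/360 = 0.45, a_21 = 90/360 = 0.25
  a_12 = 44/220 = 0.20, a_22 = 66/220 = 0.30
I − A =
  [   0.55    -0.20]
  [  -0.25     0.70]
det(I−A) = (0.55)(0.70) − (-0.20)(-0.25) = 0.3350
adj(I−A) = [[0.70, 0.20], [0.25, 0.55]]
(I − A)⁻¹ = adj(I−A) / det(I−A) ≈
  [   2.0896     0.5970]
  [   0.7463     1.6418]
x = (I − A)⁻¹ d = adj(I−A)·d / det(I−A), with det(I−A) = 0.3350:
  x_1 = (0.70·90 + 0.20·180) / 0.3350 = 99.00 / 0.3350 ≈ 295.522
  x_2 = (0.25·90 + 0.55·180) / 0.3350 = 121.50 / 0.3350 ≈ 362.687

x_1 = 295.522, x_2 = 362.687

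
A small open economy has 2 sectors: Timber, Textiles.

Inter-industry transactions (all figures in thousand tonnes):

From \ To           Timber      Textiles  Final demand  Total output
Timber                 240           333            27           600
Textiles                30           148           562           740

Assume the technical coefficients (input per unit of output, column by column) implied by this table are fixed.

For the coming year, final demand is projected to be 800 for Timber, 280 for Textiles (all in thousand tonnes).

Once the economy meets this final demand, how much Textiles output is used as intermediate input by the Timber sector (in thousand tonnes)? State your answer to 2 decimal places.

Technical coefficients a_ij = z_ij / X_j:
  a_11 = 240/600 = 0.40, a_21 = 30/600 = 0.05
  a_12 = 333/740 = 0.45, a_22 = 148/740 = 0.20
I − A =
  [   0.60    -0.45]
  [  -0.05     0.80]
det(I−A) = (0.60)(0.80) − (-0.45)(-0.05) = 0.4575
adj(I−A) = [[0.80, 0.45], [0.05, 0.60]]
(I − A)⁻¹ = adj(I−A) / det(I−A) ≈
  [   1.7486     0.9836]
  [   0.1093     1.3115]
First solve x = (I − A)⁻¹ d = adj(I−A)·d / det(I−A); in particular x_1 = (0.80·800 + 0.45·280) / 0.4575 = 766.00 / 0.4575 ≈ 1674.3169.
Intermediate flow from 2 to 1: z_21 = a_21 · x_1 = 0.05 × 766.00 / 0.4575 = 38.30 / 0.4575 ≈ 83.72.

z_21 = 83.72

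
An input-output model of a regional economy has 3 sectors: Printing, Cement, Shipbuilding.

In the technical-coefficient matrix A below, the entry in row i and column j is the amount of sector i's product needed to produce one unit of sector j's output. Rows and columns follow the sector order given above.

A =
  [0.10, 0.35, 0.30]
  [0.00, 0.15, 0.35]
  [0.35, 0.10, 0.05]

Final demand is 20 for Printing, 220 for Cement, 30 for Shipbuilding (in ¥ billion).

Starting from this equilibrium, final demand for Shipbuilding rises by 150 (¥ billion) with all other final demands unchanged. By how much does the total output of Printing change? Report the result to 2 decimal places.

I − A =
  [   0.90    -0.35    -0.30]
  [   0.00     0.85    -0.35]
  [  -0.35    -0.10     0.95]
Cofactors of I−A, C_ij = (−1)^(i+j)·(minor ij) (rows/columns in the sector order above):
  C_11 = (0.85)(0.95) − (-0.35)(-0.10) = 0.7725
  C_12 = −[(0.00)(0.95) − (-0.35)(-0.35)] = 0.1225
  C_13 = (0.00)(-0.10) − (0.85)(-0.35) = 0.2975
  C_21 = −[(-0.35)(0.95) − (-0.30)(-0.10)] = 0.3625
  C_22 = (0.90)(0.95) − (-0.30)(-0.35) = 0.7500
  C_23 = −[(0.90)(-0.10) − (-0.35)(-0.35)] = 0.2125
  C_31 = (-0.35)(-0.35) − (-0.30)(0.85) = 0.3775
  C_32 = −[(0.90)(-0.35) − (-0.30)(0.00)] = 0.3150
  C_33 = (0.90)(0.85) − (-0.35)(0.00) = 0.7650
det(I−A) = Σ_j (I−A)_1j·C_1j = (0.90)(0.7725) + (-0.35)(0.1225) + (-0.30)(0.2975) = 0.563125
adj(I−A) = Cᵀ =
  [ 0.7725   0.3625   0.3775]
  [ 0.1225   0.7500   0.3150]
  [ 0.2975   0.2125   0.7650]
(I − A)⁻¹ = adj(I−A) / det(I−A) ≈
  [   1.3718     0.6437     0.6704]
  [   0.2175     1.3319     0.5594]
  [   0.5283     0.3774     1.3585]
Δx = (I − A)⁻¹ Δd with Δd having +150 in the Shipbuilding component and 0 elsewhere.
So Δx_1 = L_13 · (+150), where L_13 = adj(I−A)_13 / det(I−A) = 0.3775 / 0.563125.
Δx_1 = 0.3775 × (+150) / 0.563125 = 56.625 / 0.563125 ≈ 100.55.

Δx_1 = 100.55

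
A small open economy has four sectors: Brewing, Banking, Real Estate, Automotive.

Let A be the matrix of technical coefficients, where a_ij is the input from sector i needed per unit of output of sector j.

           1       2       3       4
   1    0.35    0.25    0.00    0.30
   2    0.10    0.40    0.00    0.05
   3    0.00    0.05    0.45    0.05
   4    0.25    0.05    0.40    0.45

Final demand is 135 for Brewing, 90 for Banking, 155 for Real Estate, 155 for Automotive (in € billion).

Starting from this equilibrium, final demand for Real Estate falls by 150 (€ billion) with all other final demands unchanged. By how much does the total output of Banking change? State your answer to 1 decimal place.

Δx_2 = -50.9

I − A =
  [   0.65    -0.25     0.00    -0.30]
  [  -0.10     0.60     0.00    -0.05]
  [   0.00    -0.05     0.55    -0.05]
  [  -0.25    -0.05    -0.40     0.55]
Compute the cofactors C_ij = (−1)^(i+j)·(3×3 minor ij) of I−A; the adjugate is their transpose:
adj(I−A) = Cᵀ =
  [ 0.167125   0.084875   0.077000   0.105875]
  [ 0.035125   0.142375   0.025000   0.034375]
  [ 0.011125   0.018875   0.149500   0.021375]
  [ 0.087250   0.065250   0.146000   0.200750]
det(I−A) = Σ_j (I−A)_1j·C_1j = (0.65)(0.167125) + (-0.25)(0.035125) + (0.00)(0.011125) + (-0.30)(0.087250) = 0.073675
(I − A)⁻¹ = adj(I−A) / det(I−A) ≈
  [   2.2684     1.1520     1.0451     1.4371]
  [   0.4768     1.9325     0.3393     0.4666]
  [   0.1510     0.2562     2.0292     0.2901]
  [   1.1843     0.8856     1.9817     2.7248]
Δx = (I − A)⁻¹ Δd with Δd having -150 in the Real Estate component and 0 elsewhere.
So Δx_2 = L_23 · (-150), where L_23 = adj(I−A)_23 / det(I−A) = 0.025000 / 0.073675.
Δx_2 = 0.025000 × (-150) / 0.073675 = -3.75 / 0.073675 ≈ -50.9.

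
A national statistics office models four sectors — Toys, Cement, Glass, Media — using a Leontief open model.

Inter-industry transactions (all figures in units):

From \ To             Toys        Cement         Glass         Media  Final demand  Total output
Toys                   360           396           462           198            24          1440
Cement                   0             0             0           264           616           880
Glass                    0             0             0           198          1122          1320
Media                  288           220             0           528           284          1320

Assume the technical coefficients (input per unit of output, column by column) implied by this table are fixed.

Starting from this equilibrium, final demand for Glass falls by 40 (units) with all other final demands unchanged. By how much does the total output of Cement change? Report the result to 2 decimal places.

Δx_C = -1.58

Technical coefficients a_ij = z_ij / X_j:
  a_TT = 360/1440 = 0.25, a_CT = 0/1440 = 0.00, a_GT = 0/1440 = 0.00, a_MT = 288/1440 = 0.20
  a_TC = 396/880 = 0.45, a_CC = 0/880 = 0.00, a_GC = 0/880 = 0.00, a_MC = 220/880 = 0.25
  a_TG = 462/1320 = 0.35, a_CG = 0/1320 = 0.00, a_GG = 0/1320 = 0.00, a_MG = 0/1320 = 0.00
  a_TM = 198/1320 = 0.15, a_CM = 264/1320 = 0.20, a_GM = 198/1320 = 0.15, a_MM = 528/1320 = 0.40
I − A =
  [   0.75    -0.45    -0.35    -0.15]
  [   0.00     1.00     0.00    -0.20]
  [   0.00     0.00     1.00    -0.15]
  [  -0.20    -0.25     0.00     0.60]
Compute the cofactors C_ij = (−1)^(i+j)·(3×3 minor ij) of I−A; the adjugate is their transpose:
adj(I−A) = Cᵀ =
  [ 0.550000   0.320625   0.192500   0.292500]
  [ 0.040000   0.409500   0.014000   0.150000]
  [ 0.030000   0.041625   0.364500   0.112500]
  [ 0.200000   0.277500   0.070000   0.750000]
det(I−A) = Σ_j (I−A)_1j·C_1j = (0.75)(0.550000) + (-0.45)(0.040000) + (-0.35)(0.030000) + (-0.15)(0.200000) = 0.3540
(I − A)⁻¹ = adj(I−A) / det(I−A) ≈
  [   1.5537     0.9057     0.5438     0.8263]
  [   0.1130     1.1568     0.0395     0.4237]
  [   0.0847     0.1176     1.0297     0.3178]
  [   0.5650     0.7839     0.1977     2.1186]
Δx = (I − A)⁻¹ Δd with Δd having -40 in the Glass component and 0 elsewhere.
So Δx_C = L_CG · (-40), where L_CG = adj(I−A)_CG / det(I−A) = 0.014000 / 0.3540.
Δx_C = 0.014000 × (-40) / 0.3540 = -0.56 / 0.3540 ≈ -1.58.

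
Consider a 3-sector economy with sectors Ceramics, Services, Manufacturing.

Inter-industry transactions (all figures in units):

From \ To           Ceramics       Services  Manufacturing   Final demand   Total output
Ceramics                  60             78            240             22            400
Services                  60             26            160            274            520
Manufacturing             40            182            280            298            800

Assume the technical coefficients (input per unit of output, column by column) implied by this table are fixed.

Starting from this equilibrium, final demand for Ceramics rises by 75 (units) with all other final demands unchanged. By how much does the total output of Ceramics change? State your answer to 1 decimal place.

Δx_1 = 101.8

Technical coefficients a_ij = z_ij / X_j:
  a_11 = 60/400 = 0.15, a_21 = 60/400 = 0.15, a_31 = 40/400 = 0.10
  a_12 = 78/520 = 0.15, a_22 = 26/520 = 0.05, a_32 = 182/520 = 0.35
  a_13 = 240/800 = 0.30, a_23 = 160/800 = 0.20, a_33 = 280/800 = 0.35
I − A =
  [   0.85    -0.15    -0.30]
  [  -0.15     0.95    -0.20]
  [  -0.10    -0.35     0.65]
Cofactors of I−A, C_ij = (−1)^(i+j)·(minor ij) (rows/columns in the sector order above):
  C_11 = (0.95)(0.65) − (-0.20)(-0.35) = 0.5475
  C_12 = −[(-0.15)(0.65) − (-0.20)(-0.10)] = 0.1175
  C_13 = (-0.15)(-0.35) − (0.95)(-0.10) = 0.1475
  C_21 = −[(-0.15)(0.65) − (-0.30)(-0.35)] = 0.2025
  C_22 = (0.85)(0.65) − (-0.30)(-0.10) = 0.5225
  C_23 = −[(0.85)(-0.35) − (-0.15)(-0.10)] = 0.3125
  C_31 = (-0.15)(-0.20) − (-0.30)(0.95) = 0.3150
  C_32 = −[(0.85)(-0.20) − (-0.30)(-0.15)] = 0.2150
  C_33 = (0.85)(0.95) − (-0.15)(-0.15) = 0.7850
det(I−A) = Σ_j (I−A)_1j·C_1j = (0.85)(0.5475) + (-0.15)(0.1175) + (-0.30)(0.1475) = 0.4035
adj(I−A) = Cᵀ =
  [ 0.5475   0.2025   0.3150]
  [ 0.1175   0.5225   0.2150]
  [ 0.1475   0.3125   0.7850]
(I − A)⁻¹ = adj(I−A) / det(I−A) ≈
  [   1.3569     0.5019     0.7807]
  [   0.2912     1.2949     0.5328]
  [   0.3656     0.7745     1.9455]
Δx = (I − A)⁻¹ Δd with Δd having +75 in the Ceramics component and 0 elsewhere.
So Δx_1 = L_11 · (+75), where L_11 = adj(I−A)_11 / det(I−A) = 0.5475 / 0.4035.
Δx_1 = 0.5475 × (+75) / 0.4035 = 41.0625 / 0.4035 ≈ 101.8.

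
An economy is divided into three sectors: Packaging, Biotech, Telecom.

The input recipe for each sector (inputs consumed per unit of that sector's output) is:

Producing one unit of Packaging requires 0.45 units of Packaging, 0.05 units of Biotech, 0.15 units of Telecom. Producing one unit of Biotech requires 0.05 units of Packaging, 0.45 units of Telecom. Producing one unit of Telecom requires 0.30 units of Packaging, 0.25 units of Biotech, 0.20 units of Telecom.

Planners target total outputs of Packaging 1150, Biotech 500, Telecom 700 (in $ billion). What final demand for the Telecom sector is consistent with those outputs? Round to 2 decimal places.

I − A =
  [   0.55    -0.05    -0.30]
  [  -0.05     1.00    -0.25]
  [  -0.15    -0.45     0.80]
d = (I − A) x:
  d_1 = (+0.55)·1150 + (-0.05)·500 + (-0.30)·700 = 397.50
  d_2 = (-0.05)·1150 + (+1.00)·500 + (-0.25)·700 = 267.50
  d_3 = (-0.15)·1150 + (-0.45)·500 + (+0.80)·700 = 162.50

d_3 = 162.50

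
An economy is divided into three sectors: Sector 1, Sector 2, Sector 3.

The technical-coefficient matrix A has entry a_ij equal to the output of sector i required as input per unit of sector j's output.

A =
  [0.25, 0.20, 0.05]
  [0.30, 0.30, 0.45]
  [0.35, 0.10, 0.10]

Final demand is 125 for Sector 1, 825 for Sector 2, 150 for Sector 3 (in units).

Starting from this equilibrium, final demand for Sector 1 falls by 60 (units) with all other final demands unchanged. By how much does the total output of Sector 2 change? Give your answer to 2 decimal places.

I − A =
  [   0.75    -0.20    -0.05]
  [  -0.30     0.70    -0.45]
  [  -0.35    -0.10     0.90]
Cofactors of I−A, C_ij = (−1)^(i+j)·(minor ij) (rows/columns in the sector order above):
  C_11 = (0.70)(0.90) − (-0.45)(-0.10) = 0.5850
  C_12 = −[(-0.30)(0.90) − (-0.45)(-0.35)] = 0.4275
  C_13 = (-0.30)(-0.10) − (0.70)(-0.35) = 0.2750
  C_21 = −[(-0.20)(0.90) − (-0.05)(-0.10)] = 0.1850
  C_22 = (0.75)(0.90) − (-0.05)(-0.35) = 0.6575
  C_23 = −[(0.75)(-0.10) − (-0.20)(-0.35)] = 0.1450
  C_31 = (-0.20)(-0.45) − (-0.05)(0.70) = 0.1250
  C_32 = −[(0.75)(-0.45) − (-0.05)(-0.30)] = 0.3525
  C_33 = (0.75)(0.70) − (-0.20)(-0.30) = 0.4650
det(I−A) = Σ_j (I−A)_1j·C_1j = (0.75)(0.5850) + (-0.20)(0.4275) + (-0.05)(0.2750) = 0.3395
adj(I−A) = Cᵀ =
  [ 0.5850   0.1850   0.1250]
  [ 0.4275   0.6575   0.3525]
  [ 0.2750   0.1450   0.4650]
(I − A)⁻¹ = adj(I−A) / det(I−A) ≈
  [   1.7231     0.5449     0.3682]
  [   1.2592     1.9367     1.0383]
  [   0.8100     0.4271     1.3697]
Δx = (I − A)⁻¹ Δd with Δd having -60 in the Sector 1 component and 0 elsewhere.
So Δx_2 = L_21 · (-60), where L_21 = adj(I−A)_21 / det(I−A) = 0.4275 / 0.3395.
Δx_2 = 0.4275 × (-60) / 0.3395 = -25.65 / 0.3395 ≈ -75.55.

Δx_2 = -75.55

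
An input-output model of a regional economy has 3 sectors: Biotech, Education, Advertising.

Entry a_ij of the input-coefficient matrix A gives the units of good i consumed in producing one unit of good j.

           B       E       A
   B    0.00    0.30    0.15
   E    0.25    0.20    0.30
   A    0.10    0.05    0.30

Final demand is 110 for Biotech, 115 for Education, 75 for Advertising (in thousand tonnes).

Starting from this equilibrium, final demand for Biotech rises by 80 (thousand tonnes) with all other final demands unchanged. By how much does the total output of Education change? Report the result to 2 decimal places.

I − A =
  [   1.00    -0.30    -0.15]
  [  -0.25     0.80    -0.30]
  [  -0.10    -0.05     0.70]
Cofactors of I−A, C_ij = (−1)^(i+j)·(minor ij) (rows/columns in the sector order above):
  C_11 = (0.80)(0.70) − (-0.30)(-0.05) = 0.5450
  C_12 = −[(-0.25)(0.70) − (-0.30)(-0.10)] = 0.2050
  C_13 = (-0.25)(-0.05) − (0.80)(-0.10) = 0.0925
  C_21 = −[(-0.30)(0.70) − (-0.15)(-0.05)] = 0.2175
  C_22 = (1.00)(0.70) − (-0.15)(-0.10) = 0.6850
  C_23 = −[(1.00)(-0.05) − (-0.30)(-0.10)] = 0.0800
  C_31 = (-0.30)(-0.30) − (-0.15)(0.80) = 0.2100
  C_32 = −[(1.00)(-0.30) − (-0.15)(-0.25)] = 0.3375
  C_33 = (1.00)(0.80) − (-0.30)(-0.25) = 0.7250
det(I−A) = Σ_j (I−A)_1j·C_1j = (1.00)(0.5450) + (-0.30)(0.2050) + (-0.15)(0.0925) = 0.469625
adj(I−A) = Cᵀ =
  [ 0.5450   0.2175   0.2100]
  [ 0.2050   0.6850   0.3375]
  [ 0.0925   0.0800   0.7250]
(I − A)⁻¹ = adj(I−A) / det(I−A) ≈
  [   1.1605     0.4631     0.4472]
  [   0.4365     1.4586     0.7187]
  [   0.1970     0.1703     1.5438]
Δx = (I − A)⁻¹ Δd with Δd having +80 in the Biotech component and 0 elsewhere.
So Δx_E = L_EB · (+80), where L_EB = adj(I−A)_EB / det(I−A) = 0.2050 / 0.469625.
Δx_E = 0.2050 × (+80) / 0.469625 = 16.40 / 0.469625 ≈ 34.92.

Δx_E = 34.92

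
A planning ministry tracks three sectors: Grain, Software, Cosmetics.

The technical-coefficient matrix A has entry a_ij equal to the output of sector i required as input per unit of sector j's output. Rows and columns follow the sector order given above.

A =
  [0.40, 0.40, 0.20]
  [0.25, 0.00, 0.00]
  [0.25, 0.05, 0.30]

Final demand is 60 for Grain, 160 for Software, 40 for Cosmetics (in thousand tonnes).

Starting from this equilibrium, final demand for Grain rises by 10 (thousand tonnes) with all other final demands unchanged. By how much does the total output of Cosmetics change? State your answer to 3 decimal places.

I − A =
  [   0.60    -0.40    -0.20]
  [  -0.25     1.00     0.00]
  [  -0.25    -0.05     0.70]
Cofactors of I−A, C_ij = (−1)^(i+j)·(minor ij) (rows/columns in the sector order above):
  C_11 = (1.00)(0.70) − (0.00)(-0.05) = 0.7000
  C_12 = −[(-0.25)(0.70) − (0.00)(-0.25)] = 0.1750
  C_13 = (-0.25)(-0.05) − (1.00)(-0.25) = 0.2625
  C_21 = −[(-0.40)(0.70) − (-0.20)(-0.05)] = 0.2900
  C_22 = (0.60)(0.70) − (-0.20)(-0.25) = 0.3700
  C_23 = −[(0.60)(-0.05) − (-0.40)(-0.25)] = 0.1300
  C_31 = (-0.40)(0.00) − (-0.20)(1.00) = 0.2000
  C_32 = −[(0.60)(0.00) − (-0.20)(-0.25)] = 0.0500
  C_33 = (0.60)(1.00) − (-0.40)(-0.25) = 0.5000
det(I−A) = Σ_j (I−A)_1j·C_1j = (0.60)(0.7000) + (-0.40)(0.1750) + (-0.20)(0.2625) = 0.2975
adj(I−A) = Cᵀ =
  [ 0.7000   0.2900   0.2000]
  [ 0.1750   0.3700   0.0500]
  [ 0.2625   0.1300   0.5000]
(I − A)⁻¹ = adj(I−A) / det(I−A) ≈
  [   2.3529     0.9748     0.6723]
  [   0.5882     1.2437     0.1681]
  [   0.8824     0.4370     1.6807]
Δx = (I − A)⁻¹ Δd with Δd having +10 in the Grain component and 0 elsewhere.
So Δx_3 = L_31 · (+10), where L_31 = adj(I−A)_31 / det(I−A) = 0.2625 / 0.2975.
Δx_3 = 0.2625 × (+10) / 0.2975 = 2.625 / 0.2975 ≈ 8.824.

Δx_3 = 8.824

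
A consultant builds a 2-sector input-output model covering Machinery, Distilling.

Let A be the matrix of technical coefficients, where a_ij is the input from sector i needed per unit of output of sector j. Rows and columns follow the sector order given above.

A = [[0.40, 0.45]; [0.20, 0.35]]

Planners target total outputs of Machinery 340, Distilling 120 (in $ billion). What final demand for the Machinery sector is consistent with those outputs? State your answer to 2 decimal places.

d_M = 150.00

I − A =
  [   0.60    -0.45]
  [  -0.20     0.65]
d = (I − A) x:
  d_M = (+0.60)·340 + (-0.45)·120 = 150.00
  d_D = (-0.20)·340 + (+0.65)·120 = 10.00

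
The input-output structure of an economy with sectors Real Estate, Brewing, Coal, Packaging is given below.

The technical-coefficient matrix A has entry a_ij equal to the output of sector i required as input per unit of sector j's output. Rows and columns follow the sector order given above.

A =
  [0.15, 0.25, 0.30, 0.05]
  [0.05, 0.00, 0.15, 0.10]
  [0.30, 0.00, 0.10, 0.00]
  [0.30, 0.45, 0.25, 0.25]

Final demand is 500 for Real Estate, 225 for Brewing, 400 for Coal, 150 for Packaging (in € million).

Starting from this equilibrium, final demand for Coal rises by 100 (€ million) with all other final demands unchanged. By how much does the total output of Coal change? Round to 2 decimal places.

I − A =
  [   0.85    -0.25    -0.30    -0.05]
  [  -0.05     1.00    -0.15    -0.10]
  [  -0.30     0.00     0.90     0.00]
  [  -0.30    -0.45    -0.25     0.75]
Compute the cofactors C_ij = (−1)^(i+j)·(3×3 minor ij) of I−A; the adjugate is their transpose:
adj(I−A) = Cᵀ =
  [ 0.63450   0.18900   0.26175   0.06750]
  [ 0.10200   0.48900   0.13550   0.07200]
  [ 0.21150   0.06300   0.56625   0.02250]
  [ 0.38550   0.39000   0.37475   0.65250]
det(I−A) = Σ_j (I−A)_1j·C_1j = (0.85)(0.63450) + (-0.25)(0.10200) + (-0.30)(0.21150) + (-0.05)(0.38550) = 0.4311
(I − A)⁻¹ = adj(I−A) / det(I−A) ≈
  [   1.4718     0.4384     0.6072     0.1566]
  [   0.2366     1.1343     0.3143     0.1670]
  [   0.4906     0.1461     1.3135     0.0522]
  [   0.8942     0.9047     0.8693     1.5136]
Δx = (I − A)⁻¹ Δd with Δd having +100 in the Coal component and 0 elsewhere.
So Δx_C = L_CC · (+100), where L_CC = adj(I−A)_CC / det(I−A) = 0.56625 / 0.4311.
Δx_C = 0.56625 × (+100) / 0.4311 = 56.625 / 0.4311 ≈ 131.35.

Δx_C = 131.35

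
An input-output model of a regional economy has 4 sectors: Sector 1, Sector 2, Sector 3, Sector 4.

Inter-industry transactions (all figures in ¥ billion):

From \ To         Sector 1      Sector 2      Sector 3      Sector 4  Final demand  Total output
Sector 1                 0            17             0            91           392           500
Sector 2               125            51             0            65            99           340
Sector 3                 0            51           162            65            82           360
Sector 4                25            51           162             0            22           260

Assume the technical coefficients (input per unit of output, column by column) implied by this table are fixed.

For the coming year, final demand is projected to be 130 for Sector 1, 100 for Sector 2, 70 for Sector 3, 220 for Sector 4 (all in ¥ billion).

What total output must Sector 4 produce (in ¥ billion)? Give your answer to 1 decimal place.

x_4 = 490.7

Technical coefficients a_ij = z_ij / X_j:
  a_11 = 0/500 = 0.00, a_21 = 125/500 = 0.25, a_31 = 0/500 = 0.00, a_41 = 25/500 = 0.05
  a_12 = 17/340 = 0.05, a_22 = 51/340 = 0.15, a_32 = 51/340 = 0.15, a_42 = 51/340 = 0.15
  a_13 = 0/360 = 0.00, a_23 = 0/360 = 0.00, a_33 = 162/360 = 0.45, a_43 = 162/360 = 0.45
  a_14 = 91/260 = 0.35, a_24 = 65/260 = 0.25, a_34 = 65/260 = 0.25, a_44 = 0/260 = 0.00
I − A =
  [   1.00    -0.05     0.00    -0.35]
  [  -0.25     0.85     0.00    -0.25]
  [   0.00    -0.15     0.55    -0.25]
  [  -0.05    -0.15    -0.45     1.00]
Compute the cofactors C_ij = (−1)^(i+j)·(3×3 minor ij) of I−A; the adjugate is their transpose:
adj(I−A) = Cᵀ =
  [ 0.334375   0.074375   0.139500   0.170500]
  [ 0.116250   0.427875   0.151875   0.185625]
  [ 0.059375   0.185500   0.771375   0.260000]
  [ 0.060875   0.151375   0.376875   0.460625]
det(I−A) = Σ_j (I−A)_1j·C_1j = (1.00)(0.334375) + (-0.05)(0.116250) + (0.00)(0.059375) + (-0.35)(0.060875) = 0.30725625
(I − A)⁻¹ = adj(I−A) / det(I−A) ≈
  [   1.0883     0.2421     0.4540     0.5549]
  [   0.3783     1.3926     0.4943     0.6041]
  [   0.1932     0.6037     2.5105     0.8462]
  [   0.1981     0.4927     1.2266     1.4992]
x = (I − A)⁻¹ d = adj(I−A)·d / det(I−A), with det(I−A) = 0.30725625:
  x_1 = (0.334375·130 + 0.074375·100 + 0.139500·70 + 0.170500·220) / 0.30725625 = 98.18125 / 0.30725625 ≈ 319.5
  x_2 = (0.116250·130 + 0.427875·100 + 0.151875·70 + 0.185625·220) / 0.30725625 = 109.36875 / 0.30725625 ≈ 356.0
  x_3 = (0.059375·130 + 0.185500·100 + 0.771375·70 + 0.260000·220) / 0.30725625 = 137.465 / 0.30725625 ≈ 447.4
  x_4 = (0.060875·130 + 0.151375·100 + 0.376875·70 + 0.460625·220) / 0.30725625 = 150.77 / 0.30725625 ≈ 490.7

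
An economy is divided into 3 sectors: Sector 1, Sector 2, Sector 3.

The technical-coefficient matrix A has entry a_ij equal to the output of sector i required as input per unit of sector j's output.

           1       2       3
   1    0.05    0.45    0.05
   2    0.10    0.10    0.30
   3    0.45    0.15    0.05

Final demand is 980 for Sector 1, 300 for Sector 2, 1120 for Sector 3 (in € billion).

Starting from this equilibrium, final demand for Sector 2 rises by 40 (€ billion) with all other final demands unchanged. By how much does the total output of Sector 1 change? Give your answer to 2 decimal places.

I − A =
  [   0.95    -0.45    -0.05]
  [  -0.10     0.90    -0.30]
  [  -0.45    -0.15     0.95]
Cofactors of I−A, C_ij = (−1)^(i+j)·(minor ij) (rows/columns in the sector order above):
  C_11 = (0.90)(0.95) − (-0.30)(-0.15) = 0.8100
  C_12 = −[(-0.10)(0.95) − (-0.30)(-0.45)] = 0.2300
  C_13 = (-0.10)(-0.15) − (0.90)(-0.45) = 0.4200
  C_21 = −[(-0.45)(0.95) − (-0.05)(-0.15)] = 0.4350
  C_22 = (0.95)(0.95) − (-0.05)(-0.45) = 0.8800
  C_23 = −[(0.95)(-0.15) − (-0.45)(-0.45)] = 0.3450
  C_31 = (-0.45)(-0.30) − (-0.05)(0.90) = 0.1800
  C_32 = −[(0.95)(-0.30) − (-0.05)(-0.10)] = 0.2900
  C_33 = (0.95)(0.90) − (-0.45)(-0.10) = 0.8100
det(I−A) = Σ_j (I−A)_1j·C_1j = (0.95)(0.8100) + (-0.45)(0.2300) + (-0.05)(0.4200) = 0.6450
adj(I−A) = Cᵀ =
  [ 0.8100   0.4350   0.1800]
  [ 0.2300   0.8800   0.2900]
  [ 0.4200   0.3450   0.8100]
(I − A)⁻¹ = adj(I−A) / det(I−A) ≈
  [   1.2558     0.6744     0.2791]
  [   0.3566     1.3643     0.4496]
  [   0.6512     0.5349     1.2558]
Δx = (I − A)⁻¹ Δd with Δd having +40 in the Sector 2 component and 0 elsewhere.
So Δx_1 = L_12 · (+40), where L_12 = adj(I−A)_12 / det(I−A) = 0.4350 / 0.6450.
Δx_1 = 0.4350 × (+40) / 0.6450 = 17.40 / 0.6450 ≈ 26.98.

Δx_1 = 26.98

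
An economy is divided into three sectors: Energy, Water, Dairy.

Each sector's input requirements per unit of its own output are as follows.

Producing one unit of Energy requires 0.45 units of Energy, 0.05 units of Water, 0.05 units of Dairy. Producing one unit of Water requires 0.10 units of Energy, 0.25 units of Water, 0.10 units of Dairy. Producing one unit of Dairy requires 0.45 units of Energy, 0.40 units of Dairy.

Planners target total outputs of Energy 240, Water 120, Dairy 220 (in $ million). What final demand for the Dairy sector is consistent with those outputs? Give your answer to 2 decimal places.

d_D = 108.00

I − A =
  [   0.55    -0.10    -0.45]
  [  -0.05     0.75     0.00]
  [  -0.05    -0.10     0.60]
d = (I − A) x:
  d_E = (+0.55)·240 + (-0.10)·120 + (-0.45)·220 = 21.00
  d_W = (-0.05)·240 + (+0.75)·120 + (+0.00)·220 = 78.00
  d_D = (-0.05)·240 + (-0.10)·120 + (+0.60)·220 = 108.00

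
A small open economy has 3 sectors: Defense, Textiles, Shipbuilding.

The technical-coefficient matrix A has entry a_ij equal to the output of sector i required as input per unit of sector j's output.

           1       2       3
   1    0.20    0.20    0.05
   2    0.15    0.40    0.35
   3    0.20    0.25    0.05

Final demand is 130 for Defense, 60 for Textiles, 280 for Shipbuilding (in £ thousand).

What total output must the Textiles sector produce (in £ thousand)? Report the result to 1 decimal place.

I − A =
  [   0.80    -0.20    -0.05]
  [  -0.15     0.60    -0.35]
  [  -0.20    -0.25     0.95]
Cofactors of I−A, C_ij = (−1)^(i+j)·(minor ij) (rows/columns in the sector order above):
  C_11 = (0.60)(0.95) − (-0.35)(-0.25) = 0.4825
  C_12 = −[(-0.15)(0.95) − (-0.35)(-0.20)] = 0.2125
  C_13 = (-0.15)(-0.25) − (0.60)(-0.20) = 0.1575
  C_21 = −[(-0.20)(0.95) − (-0.05)(-0.25)] = 0.2025
  C_22 = (0.80)(0.95) − (-0.05)(-0.20) = 0.7500
  C_23 = −[(0.80)(-0.25) − (-0.20)(-0.20)] = 0.2400
  C_31 = (-0.20)(-0.35) − (-0.05)(0.60) = 0.1000
  C_32 = −[(0.80)(-0.35) − (-0.05)(-0.15)] = 0.2875
  C_33 = (0.80)(0.60) − (-0.20)(-0.15) = 0.4500
det(I−A) = Σ_j (I−A)_1j·C_1j = (0.80)(0.4825) + (-0.20)(0.2125) + (-0.05)(0.1575) = 0.335625
adj(I−A) = Cᵀ =
  [ 0.4825   0.2025   0.1000]
  [ 0.2125   0.7500   0.2875]
  [ 0.1575   0.2400   0.4500]
(I − A)⁻¹ = adj(I−A) / det(I−A) ≈
  [   1.4376     0.6034     0.2980]
  [   0.6331     2.2346     0.8566]
  [   0.4693     0.7151     1.3408]
x = (I − A)⁻¹ d = adj(I−A)·d / det(I−A), with det(I−A) = 0.335625:
  x_1 = (0.4825·130 + 0.2025·60 + 0.1000·280) / 0.335625 = 102.875 / 0.335625 ≈ 306.5
  x_2 = (0.2125·130 + 0.7500·60 + 0.2875·280) / 0.335625 = 153.125 / 0.335625 ≈ 456.2
  x_3 = (0.1575·130 + 0.2400·60 + 0.4500·280) / 0.335625 = 160.875 / 0.335625 ≈ 479.3

x_2 = 456.2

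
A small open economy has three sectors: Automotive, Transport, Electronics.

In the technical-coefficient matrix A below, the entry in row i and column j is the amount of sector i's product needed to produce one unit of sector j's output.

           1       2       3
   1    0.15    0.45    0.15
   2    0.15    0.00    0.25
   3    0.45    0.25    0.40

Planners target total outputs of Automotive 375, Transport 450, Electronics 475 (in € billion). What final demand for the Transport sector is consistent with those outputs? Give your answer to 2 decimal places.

I − A =
  [   0.85    -0.45    -0.15]
  [  -0.15     1.00    -0.25]
  [  -0.45    -0.25     0.60]
d = (I − A) x:
  d_1 = (+0.85)·375 + (-0.45)·450 + (-0.15)·475 = 45.00
  d_2 = (-0.15)·375 + (+1.00)·450 + (-0.25)·475 = 275.00
  d_3 = (-0.45)·375 + (-0.25)·450 + (+0.60)·475 = 3.75

d_2 = 275.00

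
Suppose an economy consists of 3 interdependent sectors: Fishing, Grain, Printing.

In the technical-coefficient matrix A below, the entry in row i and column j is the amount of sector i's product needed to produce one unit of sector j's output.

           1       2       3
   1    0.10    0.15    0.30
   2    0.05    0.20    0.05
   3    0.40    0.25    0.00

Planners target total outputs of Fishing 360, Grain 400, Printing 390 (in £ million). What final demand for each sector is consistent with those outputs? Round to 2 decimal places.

d_1 = 147.00, d_2 = 282.50, d_3 = 146.00

I − A =
  [   0.90    -0.15    -0.30]
  [  -0.05     0.80    -0.05]
  [  -0.40    -0.25     1.00]
d = (I − A) x:
  d_1 = (+0.90)·360 + (-0.15)·400 + (-0.30)·390 = 147.00
  d_2 = (-0.05)·360 + (+0.80)·400 + (-0.05)·390 = 282.50
  d_3 = (-0.40)·360 + (-0.25)·400 + (+1.00)·390 = 146.00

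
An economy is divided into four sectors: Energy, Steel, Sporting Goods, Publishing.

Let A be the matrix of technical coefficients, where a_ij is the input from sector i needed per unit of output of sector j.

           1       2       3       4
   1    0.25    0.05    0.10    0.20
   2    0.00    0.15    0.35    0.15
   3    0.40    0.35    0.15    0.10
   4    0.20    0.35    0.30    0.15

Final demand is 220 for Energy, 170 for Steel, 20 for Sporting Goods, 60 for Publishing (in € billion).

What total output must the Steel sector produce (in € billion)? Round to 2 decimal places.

I − A =
  [   0.75    -0.05    -0.10    -0.20]
  [   0.00     0.85    -0.35    -0.15]
  [  -0.40    -0.35     0.85    -0.10]
  [  -0.20    -0.35    -0.30     0.85]
Compute the cofactors C_ij = (−1)^(i+j)·(3×3 minor ij) of I−A; the adjugate is their transpose:
adj(I−A) = Cᵀ =
  [ 0.411875   0.148375   0.159625   0.141875]
  [ 0.169500   0.425375   0.245875   0.143875]
  [ 0.295500   0.281375   0.467000   0.174125]
  [ 0.271000   0.309375   0.303625   0.409000]
det(I−A) = Σ_j (I−A)_1j·C_1j = (0.75)(0.411875) + (-0.05)(0.169500) + (-0.10)(0.295500) + (-0.20)(0.271000) = 0.21668125
(I − A)⁻¹ = adj(I−A) / det(I−A) ≈
  [   1.9008     0.6848     0.7367     0.6548]
  [   0.7823     1.9631     1.1347     0.6640]
  [   1.3638     1.2986     2.1552     0.8036]
  [   1.2507     1.4278     1.4013     1.8876]
x = (I − A)⁻¹ d = adj(I−A)·d / det(I−A), with det(I−A) = 0.21668125:
  x_1 = (0.411875·220 + 0.148375·170 + 0.159625·20 + 0.141875·60) / 0.21668125 = 127.54125 / 0.21668125 ≈ 588.61
  x_2 = (0.169500·220 + 0.425375·170 + 0.245875·20 + 0.143875·60) / 0.21668125 = 123.15375 / 0.21668125 ≈ 568.36
  x_3 = (0.295500·220 + 0.281375·170 + 0.467000·20 + 0.174125·60) / 0.21668125 = 132.63125 / 0.21668125 ≈ 612.10
  x_4 = (0.271000·220 + 0.309375·170 + 0.303625·20 + 0.409000·60) / 0.21668125 = 142.82625 / 0.21668125 ≈ 659.15

x_2 = 568.36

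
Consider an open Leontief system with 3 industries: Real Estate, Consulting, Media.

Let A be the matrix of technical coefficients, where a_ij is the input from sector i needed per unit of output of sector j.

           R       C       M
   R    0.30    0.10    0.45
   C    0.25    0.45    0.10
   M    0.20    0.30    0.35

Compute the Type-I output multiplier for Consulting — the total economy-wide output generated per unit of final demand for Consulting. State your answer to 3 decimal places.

m_C = 6.223

I − A =
  [   0.70    -0.10    -0.45]
  [  -0.25     0.55    -0.10]
  [  -0.20    -0.30     0.65]
Cofactors of I−A, C_ij = (−1)^(i+j)·(minor ij) (rows/columns in the sector order above):
  C_11 = (0.55)(0.65) − (-0.10)(-0.30) = 0.3275
  C_12 = −[(-0.25)(0.65) − (-0.10)(-0.20)] = 0.1825
  C_13 = (-0.25)(-0.30) − (0.55)(-0.20) = 0.1850
  C_21 = −[(-0.10)(0.65) − (-0.45)(-0.30)] = 0.2000
  C_22 = (0.70)(0.65) − (-0.45)(-0.20) = 0.3650
  C_23 = −[(0.70)(-0.30) − (-0.10)(-0.20)] = 0.2300
  C_31 = (-0.10)(-0.10) − (-0.45)(0.55) = 0.2575
  C_32 = −[(0.70)(-0.10) − (-0.45)(-0.25)] = 0.1825
  C_33 = (0.70)(0.55) − (-0.10)(-0.25) = 0.3600
det(I−A) = Σ_j (I−A)_1j·C_1j = (0.70)(0.3275) + (-0.10)(0.1825) + (-0.45)(0.1850) = 0.12775
adj(I−A) = Cᵀ =
  [ 0.3275   0.2000   0.2575]
  [ 0.1825   0.3650   0.1825]
  [ 0.1850   0.2300   0.3600]
(I − A)⁻¹ = adj(I−A) / det(I−A) ≈
  [   2.5636     1.5656     2.0157]
  [   1.4286     2.8571     1.4286]
  [   1.4481     1.8004     2.8180]
The output multiplier for sector j is the column-j sum of the Leontief inverse (I − A)⁻¹ = adj(I−A) / det(I−A).
Column C of adj(I−A): (0.2000, 0.3650, 0.2300); det(I−A) = 0.12775.
m_C = (0.2000 + 0.3650 + 0.2300) / 0.12775 = 0.795 / 0.12775 ≈ 6.223.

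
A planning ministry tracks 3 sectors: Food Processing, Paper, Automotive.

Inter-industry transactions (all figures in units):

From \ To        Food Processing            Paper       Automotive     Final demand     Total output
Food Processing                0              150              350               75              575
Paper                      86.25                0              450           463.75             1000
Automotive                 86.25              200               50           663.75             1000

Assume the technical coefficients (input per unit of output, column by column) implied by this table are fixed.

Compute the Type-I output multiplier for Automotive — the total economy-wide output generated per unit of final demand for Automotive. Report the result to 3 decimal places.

m_A = 2.479

Technical coefficients a_ij = z_ij / X_j:
  a_FF = 0/575 = 0.00, a_PF = 86.25/575 = 0.15, a_AF = 86.25/575 = 0.15
  a_FP = 150/1000 = 0.15, a_PP = 0/1000 = 0.00, a_AP = 200/1000 = 0.20
  a_FA = 350/1000 = 0.35, a_PA = 450/1000 = 0.45, a_AA = 50/1000 = 0.05
I − A =
  [   1.00    -0.15    -0.35]
  [  -0.15     1.00    -0.45]
  [  -0.15    -0.20     0.95]
Cofactors of I−A, C_ij = (−1)^(i+j)·(minor ij) (rows/columns in the sector order above):
  C_11 = (1.00)(0.95) − (-0.45)(-0.20) = 0.8600
  C_12 = −[(-0.15)(0.95) − (-0.45)(-0.15)] = 0.2100
  C_13 = (-0.15)(-0.20) − (1.00)(-0.15) = 0.1800
  C_21 = −[(-0.15)(0.95) − (-0.35)(-0.20)] = 0.2125
  C_22 = (1.00)(0.95) − (-0.35)(-0.15) = 0.8975
  C_23 = −[(1.00)(-0.20) − (-0.15)(-0.15)] = 0.2225
  C_31 = (-0.15)(-0.45) − (-0.35)(1.00) = 0.4175
  C_32 = −[(1.00)(-0.45) − (-0.35)(-0.15)] = 0.5025
  C_33 = (1.00)(1.00) − (-0.15)(-0.15) = 0.9775
det(I−A) = Σ_j (I−A)_1j·C_1j = (1.00)(0.8600) + (-0.15)(0.2100) + (-0.35)(0.1800) = 0.7655
adj(I−A) = Cᵀ =
  [ 0.8600   0.2125   0.4175]
  [ 0.2100   0.8975   0.5025]
  [ 0.1800   0.2225   0.9775]
(I − A)⁻¹ = adj(I−A) / det(I−A) ≈
  [   1.1234     0.2776     0.5454]
  [   0.2743     1.1724     0.6564]
  [   0.2351     0.2907     1.2769]
The output multiplier for sector j is the column-j sum of the Leontief inverse (I − A)⁻¹ = adj(I−A) / det(I−A).
Column A of adj(I−A): (0.4175, 0.5025, 0.9775); det(I−A) = 0.7655.
m_A = (0.4175 + 0.5025 + 0.9775) / 0.7655 = 1.8975 / 0.7655 ≈ 2.479.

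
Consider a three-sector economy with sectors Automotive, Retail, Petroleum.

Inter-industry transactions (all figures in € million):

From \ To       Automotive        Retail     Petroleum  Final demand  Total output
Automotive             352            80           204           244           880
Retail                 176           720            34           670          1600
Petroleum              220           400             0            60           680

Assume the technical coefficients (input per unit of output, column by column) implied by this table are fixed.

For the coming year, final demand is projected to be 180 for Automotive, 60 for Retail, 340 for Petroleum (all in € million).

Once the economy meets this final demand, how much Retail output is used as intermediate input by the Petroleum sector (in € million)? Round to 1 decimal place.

z_23 = 29.8

Technical coefficients a_ij = z_ij / X_j:
  a_11 = 352/880 = 0.40, a_21 = 176/880 = 0.20, a_31 = 220/880 = 0.25
  a_12 = 80/1600 = 0.05, a_22 = 720/1600 = 0.45, a_32 = 400/1600 = 0.25
  a_13 = 204/680 = 0.30, a_23 = 34/680 = 0.05, a_33 = 0/680 = 0.00
I − A =
  [   0.60    -0.05    -0.30]
  [  -0.20     0.55    -0.05]
  [  -0.25    -0.25     1.00]
Cofactors of I−A, C_ij = (−1)^(i+j)·(minor ij) (rows/columns in the sector order above):
  C_11 = (0.55)(1.00) − (-0.05)(-0.25) = 0.5375
  C_12 = −[(-0.20)(1.00) − (-0.05)(-0.25)] = 0.2125
  C_13 = (-0.20)(-0.25) − (0.55)(-0.25) = 0.1875
  C_21 = −[(-0.05)(1.00) − (-0.30)(-0.25)] = 0.1250
  C_22 = (0.60)(1.00) − (-0.30)(-0.25) = 0.5250
  C_23 = −[(0.60)(-0.25) − (-0.05)(-0.25)] = 0.1625
  C_31 = (-0.05)(-0.05) − (-0.30)(0.55) = 0.1675
  C_32 = −[(0.60)(-0.05) − (-0.30)(-0.20)] = 0.0900
  C_33 = (0.60)(0.55) − (-0.05)(-0.20) = 0.3200
det(I−A) = Σ_j (I−A)_1j·C_1j = (0.60)(0.5375) + (-0.05)(0.2125) + (-0.30)(0.1875) = 0.255625
adj(I−A) = Cᵀ =
  [ 0.5375   0.1250   0.1675]
  [ 0.2125   0.5250   0.0900]
  [ 0.1875   0.1625   0.3200]
(I − A)⁻¹ = adj(I−A) / det(I−A) ≈
  [   2.1027     0.4890     0.6553]
  [   0.8313     2.0538     0.3521]
  [   0.7335     0.6357     1.2518]
First solve x = (I − A)⁻¹ d = adj(I−A)·d / det(I−A); in particular x_3 = (0.1875·180 + 0.1625·60 + 0.3200·340) / 0.255625 = 152.30 / 0.255625 ≈ 595.795.
Intermediate flow from 2 to 3: z_23 = a_23 · x_3 = 0.05 × 152.30 / 0.255625 = 7.615 / 0.255625 ≈ 29.8.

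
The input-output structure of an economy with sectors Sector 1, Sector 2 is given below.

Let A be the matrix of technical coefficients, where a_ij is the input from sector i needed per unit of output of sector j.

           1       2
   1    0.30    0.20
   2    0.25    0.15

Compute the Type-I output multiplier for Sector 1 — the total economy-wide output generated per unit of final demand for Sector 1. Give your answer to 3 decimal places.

I − A =
  [   0.70    -0.20]
  [  -0.25     0.85]
det(I−A) = (0.70)(0.85) − (-0.20)(-0.25) = 0.5450
adj(I−A) = [[0.85, 0.20], [0.25, 0.70]]
(I − A)⁻¹ = adj(I−A) / det(I−A) ≈
  [   1.5596     0.3670]
  [   0.4587     1.2844]
The output multiplier for sector j is the column-j sum of the Leontief inverse (I − A)⁻¹ = adj(I−A) / det(I−A).
Column 1 of adj(I−A): (0.85, 0.25); det(I−A) = 0.5450.
m_1 = (0.85 + 0.25) / 0.5450 = 1.10 / 0.5450 ≈ 2.018.

m_1 = 2.018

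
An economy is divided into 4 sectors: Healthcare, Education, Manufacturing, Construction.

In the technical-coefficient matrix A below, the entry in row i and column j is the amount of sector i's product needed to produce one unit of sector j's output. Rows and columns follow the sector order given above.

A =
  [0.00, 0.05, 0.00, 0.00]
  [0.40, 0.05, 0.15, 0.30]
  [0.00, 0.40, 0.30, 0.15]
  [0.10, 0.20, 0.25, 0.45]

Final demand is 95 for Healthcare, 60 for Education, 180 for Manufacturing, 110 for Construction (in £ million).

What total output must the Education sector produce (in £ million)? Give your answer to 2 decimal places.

x_2 = 424.39

I − A =
  [   1.00    -0.05     0.00     0.00]
  [  -0.40     0.95    -0.15    -0.30]
  [   0.00    -0.40     0.70    -0.15]
  [  -0.10    -0.20    -0.25     0.55]
Compute the cofactors C_ij = (−1)^(i+j)·(3×3 minor ij) of I−A; the adjugate is their transpose:
adj(I−A) = Cᵀ =
  [ 0.220625   0.017375   0.007875   0.011625]
  [ 0.162250   0.347500   0.157500   0.232500]
  [ 0.126250   0.250750   0.450000   0.259500]
  [ 0.156500   0.243500   0.263250   0.591000]
det(I−A) = Σ_j (I−A)_1j·C_1j = (1.00)(0.220625) + (-0.05)(0.162250) + (0.00)(0.126250) + (0.00)(0.156500) = 0.2125125
(I − A)⁻¹ = adj(I−A) / det(I−A) ≈
  [   1.0382     0.0818     0.0371     0.0547]
  [   0.7635     1.6352     0.7411     1.0941]
  [   0.5941     1.1799     2.1175     1.2211]
  [   0.7364     1.1458     1.2388     2.7810]
x = (I − A)⁻¹ d = adj(I−A)·d / det(I−A), with det(I−A) = 0.2125125:
  x_1 = (0.220625·95 + 0.017375·60 + 0.007875·180 + 0.011625·110) / 0.2125125 = 24.698125 / 0.2125125 ≈ 116.22
  x_2 = (0.162250·95 + 0.347500·60 + 0.157500·180 + 0.232500·110) / 0.2125125 = 90.18875 / 0.2125125 ≈ 424.39
  x_3 = (0.126250·95 + 0.250750·60 + 0.450000·180 + 0.259500·110) / 0.2125125 = 136.58375 / 0.2125125 ≈ 642.71
  x_4 = (0.156500·95 + 0.243500·60 + 0.263250·180 + 0.591000·110) / 0.2125125 = 141.8725 / 0.2125125 ≈ 667.60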